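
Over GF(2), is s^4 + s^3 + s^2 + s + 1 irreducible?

Write f(s) = s^4 + s^3 + s^2 + s + 1.
Check for roots in GF(2): f(0) = 1; f(1) = 1.
No roots, so no linear factors.
Monic irreducibles of degree 2 over GF(2): s^2 + s + 1.
None of them divide f (all give nonzero remainder).
No irreducible factor of degree ≤ 2 exists, so f is irreducible over GF(2).

Yes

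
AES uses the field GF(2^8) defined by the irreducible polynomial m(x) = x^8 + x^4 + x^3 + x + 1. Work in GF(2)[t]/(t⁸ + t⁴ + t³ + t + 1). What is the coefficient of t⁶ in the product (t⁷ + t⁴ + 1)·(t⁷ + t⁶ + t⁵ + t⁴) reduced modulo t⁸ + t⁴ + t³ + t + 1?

Multiply in GF(2)[t]: (t⁷ + t⁴ + 1)·(t⁷ + t⁶ + t⁵ + t⁴) = t¹⁴ + t¹³ + t¹² + t¹⁰ + t⁹ + t⁸ + t⁷ + t⁶ + t⁵ + t⁴.
Reduce using t⁸ ≡ t⁴ + t³ + t + 1 (mod t⁸ + t⁴ + t³ + t + 1).
Reduced: t⁷ + t⁶ + t³ + t² + 1.

1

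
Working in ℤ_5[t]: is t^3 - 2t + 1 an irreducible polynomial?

No

Write f(t) = t^3 - 2t + 1.
Check for roots in ℤ_5: f(0) = 1; f(1) = 0 → root; f(2) = 0 → root; f(3) = 2; f(4) = 2.
f(1) = 0, so (t − 1) divides f(t); f is reducible.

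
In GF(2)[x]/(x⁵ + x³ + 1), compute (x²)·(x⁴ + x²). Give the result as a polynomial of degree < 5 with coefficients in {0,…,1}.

x

Multiply in GF(2)[x]: (x²)·(x⁴ + x²) = x⁶ + x⁴.
Reduce using x⁵ ≡ x³ + 1 (mod x⁵ + x³ + 1).
Reduced: x.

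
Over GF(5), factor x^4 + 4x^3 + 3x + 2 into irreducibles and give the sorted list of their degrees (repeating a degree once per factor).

Write f(x) = x^4 + 4x^3 + 3x + 2.
Roots in GF(5): f(0) = 2; f(1) = 0 → root; f(2) = 1; f(3) = 0 → root; f(4) = 1.
Linear factors from roots: (x + 4), (x + 2).
Complete factorization: f(x) = (x + 2)·(x + 4)·(x^2 + 3x + 4).
Factor degrees with multiplicity: 1 + 1 + 2 = 4.

1, 1, 2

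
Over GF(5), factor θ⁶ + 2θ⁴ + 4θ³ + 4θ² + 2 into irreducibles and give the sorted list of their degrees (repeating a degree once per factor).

1, 1, 4

Write f(θ) = θ⁶ + 2θ⁴ + 4θ³ + 4θ² + 2.
Roots in GF(5): f(0) = 2; f(1) = 3; f(2) = 1; f(3) = 2; f(4) = 0 → root.
Linear factors from roots: (θ + 1).
Complete factorization: f(θ) = (θ + 1)^2·(θ⁴ + 3θ³ + θ + 2).
Factor degrees with multiplicity: 1 + 1 + 4 = 6.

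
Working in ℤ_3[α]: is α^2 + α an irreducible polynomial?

Write P(α) = α^2 + α.
Check for roots in ℤ_3: P(0) = 0 → root; P(1) = 2; P(2) = 0 → root.
P(0) = 0, so (α) divides P(α); P is reducible.

No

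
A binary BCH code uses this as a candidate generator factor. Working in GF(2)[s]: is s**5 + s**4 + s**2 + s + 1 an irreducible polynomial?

Yes

Write m(s) = s**5 + s**4 + s**2 + s + 1.
Check for roots in GF(2): m(0) = 1; m(1) = 1.
No roots, so no linear factors.
Monic irreducibles of degree 2 over GF(2): s**2 + s + 1.
None of them divide m (all give nonzero remainder).
No irreducible factor of degree ≤ 2 exists, so m is irreducible over GF(2).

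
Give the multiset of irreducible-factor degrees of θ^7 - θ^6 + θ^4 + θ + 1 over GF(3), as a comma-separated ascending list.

1, 1, 1, 2, 2

Write h(θ) = θ^7 - θ^6 + θ^4 + θ + 1.
Roots in GF(3): h(0) = 1; h(1) = 0 → root; h(2) = 2.
Linear factors from roots: (θ - 1).
Complete factorization: h(θ) = (θ - 1)^3·(θ^2 + 1)·(θ^2 - θ - 1).
Factor degrees with multiplicity: 1 + 1 + 1 + 2 + 2 = 7.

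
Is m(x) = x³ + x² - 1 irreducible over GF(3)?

Check for roots in GF(3): m(0) = 2; m(1) = 1; m(2) = 2.
No roots. A degree-3 polynomial over a field with no linear factor is irreducible.

Yes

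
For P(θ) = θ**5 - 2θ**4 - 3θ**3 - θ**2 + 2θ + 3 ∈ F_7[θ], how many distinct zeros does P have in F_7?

5

Evaluate at each of the 7 elements of F_7:
P(0) = 3; P(1) = 0 → root; P(2) = 0 → root; P(3) = 0 → root; P(4) = 0 → root; P(5) = 4; P(6) = 0 → root.
Roots: {1, 2, 3, 4, 6}.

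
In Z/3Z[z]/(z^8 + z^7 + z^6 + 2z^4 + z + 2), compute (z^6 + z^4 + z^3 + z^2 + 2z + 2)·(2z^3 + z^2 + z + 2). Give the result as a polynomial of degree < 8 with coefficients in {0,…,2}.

Multiply in Z/3Z[z]: (z^6 + z^4 + z^3 + z^2 + 2z + 2)·(2z^3 + z^2 + z + 2) = 2z^9 + z^8 + 2z^6 + z^5 + 2z^4 + 1.
Reduce using z^8 ≡ 2z^7 + 2z^6 + z^4 + 2z + 1 (mod z^8 + z^7 + z^6 + 2z^4 + z + 2).
Reduced: 2z^7 + z^4 + z^2.

2z^7 + z^4 + z^2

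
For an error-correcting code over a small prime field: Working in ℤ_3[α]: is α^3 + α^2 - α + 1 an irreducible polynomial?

Yes

Write f(α) = α^3 + α^2 - α + 1.
Check for roots in ℤ_3: f(0) = 1; f(1) = 2; f(2) = 2.
No roots. A degree-3 polynomial over a field with no linear factor is irreducible.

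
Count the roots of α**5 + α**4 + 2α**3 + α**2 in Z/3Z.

Write P(α) = α**5 + α**4 + 2α**3 + α**2.
Evaluate at each of the 3 elements of Z/3Z:
P(0) = 0 → root; P(1) = 2; P(2) = 2.
Roots: {0}.

1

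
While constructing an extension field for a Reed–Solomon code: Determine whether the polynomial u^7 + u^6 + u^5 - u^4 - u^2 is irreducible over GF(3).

No

Write P(u) = u^7 + u^6 + u^5 - u^4 - u^2.
Check for roots in GF(3): P(0) = 0 → root; P(1) = 1; P(2) = 0 → root.
P(0) = 0, so (u) divides P(u); P is reducible.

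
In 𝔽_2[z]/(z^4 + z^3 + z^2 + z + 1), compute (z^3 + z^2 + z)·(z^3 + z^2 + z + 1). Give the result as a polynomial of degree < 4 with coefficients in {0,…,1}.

z^2 + z + 1

Multiply in 𝔽_2[z]: (z^3 + z^2 + z)·(z^3 + z^2 + z + 1) = z^6 + z^4 + z^3 + z.
Reduce using z^4 ≡ z^3 + z^2 + z + 1 (mod z^4 + z^3 + z^2 + z + 1).
Reduced: z^2 + z + 1.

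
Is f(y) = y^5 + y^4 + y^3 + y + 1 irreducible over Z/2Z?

Check for roots in Z/2Z: f(0) = 1; f(1) = 1.
No roots, so no linear factors.
Monic irreducibles of degree 2 over GF(2): y^2 + y + 1.
None of them divide f (all give nonzero remainder).
No irreducible factor of degree ≤ 2 exists, so f is irreducible over GF(2).

Yes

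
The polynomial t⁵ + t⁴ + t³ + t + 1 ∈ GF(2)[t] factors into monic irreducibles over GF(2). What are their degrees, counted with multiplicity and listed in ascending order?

Write g(t) = t⁵ + t⁴ + t³ + t + 1.
Roots in GF(2): g(0) = 1; g(1) = 1.
Complete factorization: g(t) = (t⁵ + t⁴ + t³ + t + 1).
Factor degrees with multiplicity: 5 = 5.

5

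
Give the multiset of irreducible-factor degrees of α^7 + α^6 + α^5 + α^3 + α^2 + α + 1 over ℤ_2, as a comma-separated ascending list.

7

Write g(α) = α^7 + α^6 + α^5 + α^3 + α^2 + α + 1.
Roots in ℤ_2: g(0) = 1; g(1) = 1.
Complete factorization: g(α) = (α^7 + α^6 + α^5 + α^3 + α^2 + α + 1).
Factor degrees with multiplicity: 7 = 7.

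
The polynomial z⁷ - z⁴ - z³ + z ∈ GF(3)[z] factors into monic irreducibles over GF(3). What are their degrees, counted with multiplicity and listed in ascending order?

Write f(z) = z⁷ - z⁴ - z³ + z.
Roots in GF(3): f(0) = 0 → root; f(1) = 0 → root; f(2) = 1.
Linear factors from roots: (z), (z - 1).
Complete factorization: f(z) = (z)·(z - 1)·(z² + z - 1)·(z³ - z + 1).
Factor degrees with multiplicity: 1 + 1 + 2 + 3 = 7.

1, 1, 2, 3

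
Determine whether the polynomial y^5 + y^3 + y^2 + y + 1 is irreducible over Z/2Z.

Yes

Write P(y) = y^5 + y^3 + y^2 + y + 1.
Check for roots in Z/2Z: P(0) = 1; P(1) = 1.
No roots, so no linear factors.
Monic irreducibles of degree 2 over GF(2): y^2 + y + 1.
None of them divide P (all give nonzero remainder).
No irreducible factor of degree ≤ 2 exists, so P is irreducible over GF(2).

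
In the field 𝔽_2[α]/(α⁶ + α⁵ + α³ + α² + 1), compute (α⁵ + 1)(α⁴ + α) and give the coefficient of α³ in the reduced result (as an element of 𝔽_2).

1

Multiply in 𝔽_2[α]: (α⁵ + 1)·(α⁴ + α) = α⁹ + α⁶ + α⁴ + α.
Reduce using α⁶ ≡ α⁵ + α³ + α² + 1 (mod α⁶ + α⁵ + α³ + α² + 1).
Reduced: α⁵ + α⁴ + α³ + 1.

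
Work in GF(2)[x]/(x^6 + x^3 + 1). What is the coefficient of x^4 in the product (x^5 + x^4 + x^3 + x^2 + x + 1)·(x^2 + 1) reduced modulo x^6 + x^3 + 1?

1

Multiply in GF(2)[x]: (x^5 + x^4 + x^3 + x^2 + x + 1)·(x^2 + 1) = x^7 + x^6 + x + 1.
Reduce using x^6 ≡ x^3 + 1 (mod x^6 + x^3 + 1).
Reduced: x^4 + x^3.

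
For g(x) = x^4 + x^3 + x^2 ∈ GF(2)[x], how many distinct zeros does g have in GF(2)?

Evaluate at each of the 2 elements of GF(2):
g(0) = 0 → root; g(1) = 1.
Roots: {0}.

1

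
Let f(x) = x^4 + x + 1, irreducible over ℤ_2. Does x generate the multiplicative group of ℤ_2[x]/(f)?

Yes

|GF(2^4)^×| = 2^4 − 1 = 15. Prime factorization: 15 = 3·5.
f is primitive ⇔ x has order 15 in GF(2)[x]/(f), i.e. x^(15/q) ≠ 1 for each prime q | 15.
x^(5) mod f = x^2 + x.
x^(3) mod f = x^3.
None equal 1, so x has full order 15; f is primitive.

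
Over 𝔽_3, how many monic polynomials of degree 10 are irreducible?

Gauss's count: N_{3}(10) = (1/10) Σ_{d|10} μ(10/d)·3^d.
Divisors of 10: 1, 2, 5, 10; μ(10/d) for each: 1, -1, -1, 1.
Σ = 3^1 − 3^2 − 3^5 + 3^10 = 58800.
N = 58800/10 = 5880.

5880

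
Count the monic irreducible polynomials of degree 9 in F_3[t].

The number of monic irreducibles of degree 9 over GF(3) is (1/9)·Σ_{d∣9} μ(9/d) 3^d.
Divisors of 9: 1, 3, 9; μ(9/d) for each: 0, -1, 1.
Σ = − 3^3 + 3^9 = 19656.
N = 19656/9 = 2184.

2184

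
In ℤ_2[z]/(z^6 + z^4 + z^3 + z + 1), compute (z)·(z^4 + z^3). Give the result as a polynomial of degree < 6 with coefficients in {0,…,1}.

z^5 + z^4

Multiply in ℤ_2[z]: (z)·(z^4 + z^3) = z^5 + z^4.
Reduced: z^5 + z^4.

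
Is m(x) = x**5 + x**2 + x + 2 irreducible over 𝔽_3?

Yes

Check for roots in 𝔽_3: m(0) = 2; m(1) = 2; m(2) = 1.
No roots, so no linear factors.
Monic irreducibles of degree 2 over GF(3): x**2 + 1, x**2 + x + 2, x**2 + 2x + 2.
None of them divide m (all give nonzero remainder).
No irreducible factor of degree ≤ 2 exists, so m is irreducible over GF(3).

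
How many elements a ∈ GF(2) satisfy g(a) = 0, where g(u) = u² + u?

2

Evaluate at each of the 2 elements of GF(2):
g(0) = 0 → root; g(1) = 0 → root.
Roots: {0, 1}.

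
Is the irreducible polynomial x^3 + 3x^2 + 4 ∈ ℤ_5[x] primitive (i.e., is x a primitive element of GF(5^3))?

No

Write f(x) = x^3 + 3x^2 + 4.
|GF(5^3)^×| = 5^3 − 1 = 124. Prime factorization: 124 = 2^2·31.
f is primitive ⇔ x has order 124 in GF(5)[x]/(f), i.e. x^(124/q) ≠ 1 for each prime q | 124.
x^(62) mod f = 1
x^(4) mod f = 4x^2 + x + 2.
Since x^(62) = 1, the order of x divides 62 < 124; not primitive.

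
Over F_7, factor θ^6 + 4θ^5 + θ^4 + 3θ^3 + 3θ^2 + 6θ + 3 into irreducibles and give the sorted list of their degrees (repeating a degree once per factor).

1, 1, 1, 1, 2

Write h(θ) = θ^6 + 4θ^5 + θ^4 + 3θ^3 + 3θ^2 + 6θ + 3.
Linear factors from roots: (θ + 6), (θ + 5), (θ + 4), (θ + 3).
Complete factorization: h(θ) = (θ + 3)·(θ + 4)·(θ + 5)·(θ + 6)·(θ^2 + 1).
Factor degrees with multiplicity: 1 + 1 + 1 + 1 + 2 = 6.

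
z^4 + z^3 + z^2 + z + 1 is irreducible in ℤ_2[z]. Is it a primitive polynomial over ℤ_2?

Write f(z) = z^4 + z^3 + z^2 + z + 1.
|GF(2^4)^×| = 2^4 − 1 = 15. Prime factorization: 15 = 3·5.
f is primitive ⇔ z has order 15 in GF(2)[z]/(f), i.e. z^(15/q) ≠ 1 for each prime q | 15.
z^(5) mod f = 1
z^(3) mod f = z^3.
Since z^(5) = 1, the order of z divides 5 < 15; not primitive.

No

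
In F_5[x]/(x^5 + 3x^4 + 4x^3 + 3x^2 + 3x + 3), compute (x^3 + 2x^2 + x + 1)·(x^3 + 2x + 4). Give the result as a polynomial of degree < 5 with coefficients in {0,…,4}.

Multiply in F_5[x]: (x^3 + 2x^2 + x + 1)·(x^3 + 2x + 4) = x^6 + 2x^5 + 3x^4 + 4x^3 + x + 4.
Reduce using x^5 ≡ 2x^4 + x^3 + 2x^2 + 2x + 2 (mod x^5 + 3x^4 + 4x^3 + 3x^2 + 3x + 3).
Reduced: 2x^4 + x + 2.

2x^4 + x + 2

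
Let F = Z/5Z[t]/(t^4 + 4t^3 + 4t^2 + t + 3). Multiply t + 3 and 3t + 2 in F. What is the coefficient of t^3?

0

Multiply in Z/5Z[t]: (t + 3)·(3t + 2) = 3t^2 + t + 1.
Reduced: 3t^2 + t + 1.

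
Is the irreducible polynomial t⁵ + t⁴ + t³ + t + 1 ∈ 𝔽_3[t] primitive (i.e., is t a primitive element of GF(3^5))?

Yes

Write f(t) = t⁵ + t⁴ + t³ + t + 1.
|GF(3^5)^×| = 3^5 − 1 = 242. Prime factorization: 242 = 2·11^2.
f is primitive ⇔ t has order 242 in GF(3)[t]/(f), i.e. t^(242/q) ≠ 1 for each prime q | 242.
t^(121) mod f = 2.
t^(22) mod f = t⁴ + 2t³ + t² + 1.
None equal 1, so t has full order 242; f is primitive.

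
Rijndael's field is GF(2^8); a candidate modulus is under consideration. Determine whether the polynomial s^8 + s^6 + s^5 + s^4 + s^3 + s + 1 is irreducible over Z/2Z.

Write h(s) = s^8 + s^6 + s^5 + s^4 + s^3 + s + 1.
Check for roots in Z/2Z: h(0) = 1; h(1) = 1.
No roots, so no linear factors.
Monic irreducibles of degree 2 over GF(2): s^2 + s + 1.
None of them divide h (all give nonzero remainder).
Monic irreducibles of degree 3 over GF(2): s^3 + s + 1, s^3 + s^2 + 1.
None of them divide h (all give nonzero remainder).
Monic irreducibles of degree 4 over GF(2): s^4 + s + 1, s^4 + s^3 + 1, s^4 + s^3 + s^2 + s + 1.
None of them divide h (all give nonzero remainder).
No irreducible factor of degree ≤ 4 exists, so h is irreducible over GF(2).

Yes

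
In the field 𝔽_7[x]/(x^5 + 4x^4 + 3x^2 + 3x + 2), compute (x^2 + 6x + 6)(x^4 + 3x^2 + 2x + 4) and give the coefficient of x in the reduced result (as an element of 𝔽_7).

0

Multiply in 𝔽_7[x]: (x^2 + 6x + 6)·(x^4 + 3x^2 + 2x + 4) = x^6 + 6x^5 + 2x^4 + 6x^3 + 6x^2 + x + 3.
Reduce using x^5 ≡ 3x^4 + 4x^2 + 4x + 5 (mod x^5 + 4x^4 + 3x^2 + 3x + 2).
Reduced: x^4 + 3x^3 + 4x^2 + 6.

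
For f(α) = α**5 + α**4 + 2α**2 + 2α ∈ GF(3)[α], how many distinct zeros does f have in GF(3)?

Evaluate at each of the 3 elements of GF(3):
f(0) = 0 → root; f(1) = 0 → root; f(2) = 0 → root.
Roots: {0, 1, 2}.

3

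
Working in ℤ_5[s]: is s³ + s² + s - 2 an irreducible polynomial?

Yes

Write m(s) = s³ + s² + s - 2.
Check for roots in ℤ_5: m(0) = 3; m(1) = 1; m(2) = 2; m(3) = 2; m(4) = 2.
No roots. A degree-3 polynomial over a field with no linear factor is irreducible.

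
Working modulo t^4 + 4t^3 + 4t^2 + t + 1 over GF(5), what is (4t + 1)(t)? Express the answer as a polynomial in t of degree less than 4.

Multiply in GF(5)[t]: (4t + 1)·(t) = 4t^2 + t.
Reduced: 4t^2 + t.

4t^2 + t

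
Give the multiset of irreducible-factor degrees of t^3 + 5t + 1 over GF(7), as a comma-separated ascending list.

Write g(t) = t^3 + 5t + 1.
Linear factors from roots: (t + 6).
Complete factorization: g(t) = (t + 6)·(t^2 + t + 6).
Factor degrees with multiplicity: 1 + 2 = 3.

1, 2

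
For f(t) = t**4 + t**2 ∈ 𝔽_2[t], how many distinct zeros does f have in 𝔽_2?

Evaluate at each of the 2 elements of 𝔽_2:
f(0) = 0 → root; f(1) = 0 → root.
Roots: {0, 1}.

2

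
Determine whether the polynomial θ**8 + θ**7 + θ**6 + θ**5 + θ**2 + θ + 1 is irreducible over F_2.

Yes

Write P(θ) = θ**8 + θ**7 + θ**6 + θ**5 + θ**2 + θ + 1.
Check for roots in F_2: P(0) = 1; P(1) = 1.
No roots, so no linear factors.
Monic irreducibles of degree 2 over GF(2): θ**2 + θ + 1.
None of them divide P (all give nonzero remainder).
Monic irreducibles of degree 3 over GF(2): θ**3 + θ + 1, θ**3 + θ**2 + 1.
None of them divide P (all give nonzero remainder).
Monic irreducibles of degree 4 over GF(2): θ**4 + θ + 1, θ**4 + θ**3 + 1, θ**4 + θ**3 + θ**2 + θ + 1.
None of them divide P (all give nonzero remainder).
No irreducible factor of degree ≤ 4 exists, so P is irreducible over GF(2).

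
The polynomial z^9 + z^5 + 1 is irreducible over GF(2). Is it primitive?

Write f(z) = z^9 + z^5 + 1.
|GF(2^9)^×| = 2^9 − 1 = 511. Prime factorization: 511 = 7·73.
f is primitive ⇔ z has order 511 in GF(2)[z]/(f), i.e. z^(511/q) ≠ 1 for each prime q | 511.
z^(73) mod f = z^8 + z^7 + z^4 + z + 1.
z^(7) mod f = z^7.
None equal 1, so z has full order 511; f is primitive.

Yes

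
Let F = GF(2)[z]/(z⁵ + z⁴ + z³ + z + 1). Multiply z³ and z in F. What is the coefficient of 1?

Multiply in GF(2)[z]: (z³)·(z) = z⁴.
Reduced: z⁴.

0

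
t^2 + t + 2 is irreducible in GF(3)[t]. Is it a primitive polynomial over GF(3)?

Write f(t) = t^2 + t + 2.
|GF(3^2)^×| = 3^2 − 1 = 8. Prime factorization: 8 = 2^3.
f is primitive ⇔ t has order 8 in GF(3)[t]/(f), i.e. t^(8/q) ≠ 1 for each prime q | 8.
t^(4) mod f = 2.
None equal 1, so t has full order 8; f is primitive.

Yes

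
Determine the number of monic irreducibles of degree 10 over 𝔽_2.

99

The number of monic irreducibles of degree 10 over GF(2) is (1/10)·Σ_{d∣10} μ(10/d) 2^d.
Divisors of 10: 1, 2, 5, 10; μ(10/d) for each: 1, -1, -1, 1.
Σ = 2^1 − 2^2 − 2^5 + 2^10 = 990.
N = 990/10 = 99.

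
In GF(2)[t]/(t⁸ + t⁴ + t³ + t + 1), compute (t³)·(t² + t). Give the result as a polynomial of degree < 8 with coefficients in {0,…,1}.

t^5 + t^4

Multiply in GF(2)[t]: (t³)·(t² + t) = t⁵ + t⁴.
Reduced: t⁵ + t⁴.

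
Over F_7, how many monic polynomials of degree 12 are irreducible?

1153430600

By the necklace-counting formula, N_7(12) = (1/12) Σ_{d|12} μ(12/d)·7^d.
Divisors of 12: 1, 2, 3, 4, 6, 12; μ(12/d) for each: 0, 1, 0, -1, -1, 1.
Σ = 7^2 − 7^4 − 7^6 + 7^12 = 13841167200.
N = 13841167200/12 = 1153430600.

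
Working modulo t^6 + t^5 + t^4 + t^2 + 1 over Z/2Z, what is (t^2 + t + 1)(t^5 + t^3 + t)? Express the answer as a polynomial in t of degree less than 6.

t^5 + t^4 + t^3 + t^2

Multiply in Z/2Z[t]: (t^2 + t + 1)·(t^5 + t^3 + t) = t^7 + t^6 + t^4 + t^2 + t.
Reduce using t^6 ≡ t^5 + t^4 + t^2 + 1 (mod t^6 + t^5 + t^4 + t^2 + 1).
Reduced: t^5 + t^4 + t^3 + t^2.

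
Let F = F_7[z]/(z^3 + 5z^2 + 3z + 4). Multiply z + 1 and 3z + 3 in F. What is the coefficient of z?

Multiply in F_7[z]: (z + 1)·(3z + 3) = 3z^2 + 6z + 3.
Reduced: 3z^2 + 6z + 3.

6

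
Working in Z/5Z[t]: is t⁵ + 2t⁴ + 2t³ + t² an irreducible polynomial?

No

Write g(t) = t⁵ + 2t⁴ + 2t³ + t².
Check for roots in Z/5Z: g(0) = 0 → root; g(1) = 1; g(2) = 4; g(3) = 3; g(4) = 0 → root.
g(0) = 0, so (t) divides g(t); g is reducible.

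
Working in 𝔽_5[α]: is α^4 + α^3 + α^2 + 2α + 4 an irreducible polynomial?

Write P(α) = α^4 + α^3 + α^2 + 2α + 4.
Check for roots in 𝔽_5: P(0) = 4; P(1) = 4; P(2) = 1; P(3) = 2; P(4) = 3.
No roots, so no linear factors.
Degree-2 irreducible divisors: test the 10 monic irreducibles of degree 2 over GF(5).
None of them divide P (all give nonzero remainder).
No irreducible factor of degree ≤ 2 exists, so P is irreducible over GF(5).

Yes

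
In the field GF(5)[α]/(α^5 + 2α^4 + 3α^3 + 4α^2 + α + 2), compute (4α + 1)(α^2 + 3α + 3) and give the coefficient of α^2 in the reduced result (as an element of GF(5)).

Multiply in GF(5)[α]: (4α + 1)·(α^2 + 3α + 3) = 4α^3 + 3α^2 + 3.
Reduced: 4α^3 + 3α^2 + 3.

3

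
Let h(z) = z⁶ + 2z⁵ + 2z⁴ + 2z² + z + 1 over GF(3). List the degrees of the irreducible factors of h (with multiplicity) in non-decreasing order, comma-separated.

Roots in GF(3): h(0) = 1; h(1) = 0 → root; h(2) = 0 → root.
Linear factors from roots: (z + 2), (z + 1).
Complete factorization: h(z) = (z + 1)·(z + 2)·(z² + 1)·(z² + 2z + 2).
Factor degrees with multiplicity: 1 + 1 + 2 + 2 = 6.

1, 1, 2, 2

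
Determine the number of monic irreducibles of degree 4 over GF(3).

x^(3^4) − x is the product of all monic irreducibles of degree dividing 4; Möbius inversion gives N = (1/4) Σ μ(4/d)·3^d.
Divisors of 4: 1, 2, 4; μ(4/d) for each: 0, -1, 1.
Σ = − 3^2 + 3^4 = 72.
N = 72/4 = 18.

18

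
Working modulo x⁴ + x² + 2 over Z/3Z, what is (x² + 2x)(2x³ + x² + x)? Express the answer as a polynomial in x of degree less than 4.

Multiply in Z/3Z[x]: (x² + 2x)·(2x³ + x² + x) = 2x⁵ + 2x⁴ + 2x².
Reduce using x⁴ ≡ 2x² + 1 (mod x⁴ + x² + 2).
Reduced: x³ + 2x + 2.

x^3 + 2x + 2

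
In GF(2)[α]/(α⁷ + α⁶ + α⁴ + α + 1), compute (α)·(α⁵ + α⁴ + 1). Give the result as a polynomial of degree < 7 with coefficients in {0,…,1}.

Multiply in GF(2)[α]: (α)·(α⁵ + α⁴ + 1) = α⁶ + α⁵ + α.
Reduced: α⁶ + α⁵ + α.

α^6 + α^5 + α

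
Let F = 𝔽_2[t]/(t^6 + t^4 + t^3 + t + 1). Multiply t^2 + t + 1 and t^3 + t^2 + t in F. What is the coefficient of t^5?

1

Multiply in 𝔽_2[t]: (t^2 + t + 1)·(t^3 + t^2 + t) = t^5 + t^3 + t.
Reduced: t^5 + t^3 + t.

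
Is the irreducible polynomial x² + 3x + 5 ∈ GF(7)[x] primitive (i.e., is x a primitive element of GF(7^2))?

Yes

Write f(x) = x² + 3x + 5.
|GF(7^2)^×| = 7^2 − 1 = 48. Prime factorization: 48 = 2^4·3.
f is primitive ⇔ x has order 48 in GF(7)[x]/(f), i.e. x^(48/q) ≠ 1 for each prime q | 48.
x^(24) mod f = 6.
x^(16) mod f = 4.
None equal 1, so x has full order 48; f is primitive.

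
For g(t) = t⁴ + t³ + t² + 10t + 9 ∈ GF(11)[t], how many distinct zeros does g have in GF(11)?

4

Evaluate at each of the 11 elements of GF(11):
g(0) = 9; g(1) = 0 → root; g(2) = 2; g(3) = 2; g(4) = 0 → root; g(5) = 9; g(6) = 0 → root; g(7) = 1; g(8) = 9; g(9) = 1; g(10) = 0 → root.
Roots: {1, 4, 6, 10}.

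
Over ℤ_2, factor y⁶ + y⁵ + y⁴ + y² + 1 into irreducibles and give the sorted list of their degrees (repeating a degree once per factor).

Write h(y) = y⁶ + y⁵ + y⁴ + y² + 1.
Roots in ℤ_2: h(0) = 1; h(1) = 1.
Complete factorization: h(y) = (y⁶ + y⁵ + y⁴ + y² + 1).
Factor degrees with multiplicity: 6 = 6.

6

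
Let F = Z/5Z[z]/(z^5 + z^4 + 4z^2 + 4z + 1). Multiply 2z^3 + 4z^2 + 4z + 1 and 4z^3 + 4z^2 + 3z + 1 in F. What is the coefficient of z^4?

Multiply in Z/5Z[z]: (2z^3 + 4z^2 + 4z + 1)·(4z^3 + 4z^2 + 3z + 1) = 3z^6 + 4z^5 + 3z^4 + 4z^3 + 2z + 1.
Reduce using z^5 ≡ 4z^4 + z^2 + z + 4 (mod z^5 + z^4 + 4z^2 + 4z + 1).
Reduced: 2z^4 + 2z^3 + 4z^2.

2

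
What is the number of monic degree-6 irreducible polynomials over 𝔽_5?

2580

Gauss's count: N_{5}(6) = (1/6) Σ_{d|6} μ(6/d)·5^d.
Divisors of 6: 1, 2, 3, 6; μ(6/d) for each: 1, -1, -1, 1.
Σ = 5^1 − 5^2 − 5^3 + 5^6 = 15480.
N = 15480/6 = 2580.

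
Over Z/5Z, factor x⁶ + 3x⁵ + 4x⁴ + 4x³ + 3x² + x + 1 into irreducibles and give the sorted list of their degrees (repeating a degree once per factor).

Write h(x) = x⁶ + 3x⁵ + 4x⁴ + 4x³ + 3x² + x + 1.
Roots in Z/5Z: h(0) = 1; h(1) = 2; h(2) = 1; h(3) = 1; h(4) = 1.
Complete factorization: h(x) = (x² + 4x + 2)·(x⁴ + 4x³ + x² + 2x + 3).
Factor degrees with multiplicity: 2 + 4 = 6.

2, 4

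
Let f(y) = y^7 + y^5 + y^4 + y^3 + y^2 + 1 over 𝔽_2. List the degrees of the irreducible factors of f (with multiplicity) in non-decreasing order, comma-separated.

1, 2, 2, 2

Roots in 𝔽_2: f(0) = 1; f(1) = 0 → root.
Linear factors from roots: (y + 1).
Complete factorization: f(y) = (y + 1)·(y^2 + y + 1)^3.
Factor degrees with multiplicity: 1 + 2 + 2 + 2 = 7.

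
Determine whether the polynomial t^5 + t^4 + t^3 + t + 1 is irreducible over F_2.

Write g(t) = t^5 + t^4 + t^3 + t + 1.
Check for roots in F_2: g(0) = 1; g(1) = 1.
No roots, so no linear factors.
Monic irreducibles of degree 2 over GF(2): t^2 + t + 1.
None of them divide g (all give nonzero remainder).
No irreducible factor of degree ≤ 2 exists, so g is irreducible over GF(2).

Yes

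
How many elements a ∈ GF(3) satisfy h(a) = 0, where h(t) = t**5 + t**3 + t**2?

Evaluate at each of the 3 elements of GF(3):
h(0) = 0 → root; h(1) = 0 → root; h(2) = 2.
Roots: {0, 1}.

2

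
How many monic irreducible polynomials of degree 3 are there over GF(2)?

The number of monic irreducibles of degree 3 over GF(2) is (1/3)·Σ_{d∣3} μ(3/d) 2^d.
Divisors of 3: 1, 3; μ(3/d) for each: -1, 1.
Σ = − 2^1 + 2^3 = 6.
N = 6/3 = 2.

2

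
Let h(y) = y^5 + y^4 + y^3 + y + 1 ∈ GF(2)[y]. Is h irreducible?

Check for roots in GF(2): h(0) = 1; h(1) = 1.
No roots, so no linear factors.
Monic irreducibles of degree 2 over GF(2): y^2 + y + 1.
None of them divide h (all give nonzero remainder).
No irreducible factor of degree ≤ 2 exists, so h is irreducible over GF(2).

Yes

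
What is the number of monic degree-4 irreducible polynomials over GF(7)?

By the necklace-counting formula, N_7(4) = (1/4) Σ_{d|4} μ(4/d)·7^d.
Divisors of 4: 1, 2, 4; μ(4/d) for each: 0, -1, 1.
Σ = − 7^2 + 7^4 = 2352.
N = 2352/4 = 588.

588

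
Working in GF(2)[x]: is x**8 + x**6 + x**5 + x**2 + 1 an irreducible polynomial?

Write f(x) = x**8 + x**6 + x**5 + x**2 + 1.
Check for roots in GF(2): f(0) = 1; f(1) = 1.
No roots, so no linear factors.
Monic irreducibles of degree 2 over GF(2): x**2 + x + 1.
None of them divide f (all give nonzero remainder).
Monic irreducibles of degree 3 over GF(2): x**3 + x + 1, x**3 + x**2 + 1.
None of them divide f (all give nonzero remainder).
Monic irreducibles of degree 4 over GF(2): x**4 + x + 1, x**4 + x**3 + 1, x**4 + x**3 + x**2 + x + 1.
None of them divide f (all give nonzero remainder).
No irreducible factor of degree ≤ 4 exists, so f is irreducible over GF(2).

Yes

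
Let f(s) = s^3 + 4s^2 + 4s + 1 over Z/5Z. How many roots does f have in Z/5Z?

Evaluate at each of the 5 elements of Z/5Z:
f(0) = 1; f(1) = 0 → root; f(2) = 3; f(3) = 1; f(4) = 0 → root.
Roots: {1, 4}.

2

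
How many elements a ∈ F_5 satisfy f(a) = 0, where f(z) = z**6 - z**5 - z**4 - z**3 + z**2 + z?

Evaluate at each of the 5 elements of F_5:
f(0) = 0 → root; f(1) = 0 → root; f(2) = 4; f(3) = 0 → root; f(4) = 2.
Roots: {0, 1, 3}.

3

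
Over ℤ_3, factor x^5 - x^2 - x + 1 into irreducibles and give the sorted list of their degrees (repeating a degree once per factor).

1, 1, 1, 2

Write h(x) = x^5 - x^2 - x + 1.
Roots in ℤ_3: h(0) = 1; h(1) = 0 → root; h(2) = 0 → root.
Linear factors from roots: (x - 1), (x + 1).
Complete factorization: h(x) = (x - 1)·(x + 1)^2·(x^2 - x - 1).
Factor degrees with multiplicity: 1 + 1 + 1 + 2 = 5.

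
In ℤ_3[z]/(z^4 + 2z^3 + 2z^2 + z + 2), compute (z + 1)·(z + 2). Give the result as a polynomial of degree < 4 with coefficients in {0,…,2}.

z^2 + 2

Multiply in ℤ_3[z]: (z + 1)·(z + 2) = z^2 + 2.
Reduced: z^2 + 2.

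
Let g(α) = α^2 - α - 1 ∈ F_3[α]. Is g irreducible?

Check for roots in F_3: g(0) = 2; g(1) = 2; g(2) = 1.
No roots. A degree-2 polynomial over a field with no linear factor is irreducible.

Yes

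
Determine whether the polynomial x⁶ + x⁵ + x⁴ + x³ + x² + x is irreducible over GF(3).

Write g(x) = x⁶ + x⁵ + x⁴ + x³ + x² + x.
Check for roots in GF(3): g(0) = 0 → root; g(1) = 0 → root; g(2) = 0 → root.
g(0) = 0, so (x) divides g(x); g is reducible.

No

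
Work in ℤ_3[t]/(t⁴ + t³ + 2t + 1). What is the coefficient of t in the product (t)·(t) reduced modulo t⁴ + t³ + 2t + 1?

Multiply in ℤ_3[t]: (t)·(t) = t².
Reduced: t².

0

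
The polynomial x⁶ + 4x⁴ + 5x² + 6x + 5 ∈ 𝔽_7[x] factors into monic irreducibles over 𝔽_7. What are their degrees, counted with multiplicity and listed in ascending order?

Write f(x) = x⁶ + 4x⁴ + 5x² + 6x + 5.
Linear factors from roots: (x + 6), (x + 3).
Complete factorization: f(x) = (x + 3)·(x + 6)·(x⁴ + 5x³ + 4x² + 3).
Factor degrees with multiplicity: 1 + 1 + 4 = 6.

1, 1, 4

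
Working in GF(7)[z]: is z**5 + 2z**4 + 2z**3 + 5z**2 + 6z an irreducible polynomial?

No

Write f(z) = z**5 + 2z**4 + 2z**3 + 5z**2 + 6z.
Check for roots in GF(7): f(0) = 0 → root; f(1) = 2; f(2) = 0 → root; f(3) = 4; f(4) = 4; f(5) = 6; f(6) = 5.
f(0) = 0, so (z) divides f(z); f is reducible.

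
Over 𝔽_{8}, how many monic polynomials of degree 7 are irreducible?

Gauss's count: N_{8}(7) = (1/7) Σ_{d|7} μ(7/d)·8^d.
Divisors of 7: 1, 7; μ(7/d) for each: -1, 1.
Σ = − 8^1 + 8^7 = 2097144.
N = 2097144/7 = 299592.

299592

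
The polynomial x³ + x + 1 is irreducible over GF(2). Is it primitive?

Write f(x) = x³ + x + 1.
|GF(2^3)^×| = 2^3 − 1 = 7. Prime factorization: 7 = 7.
f is primitive ⇔ x has order 7 in GF(2)[x]/(f), i.e. x^(7/q) ≠ 1 for each prime q | 7.
x^(1) mod f = x.
None equal 1, so x has full order 7; f is primitive.

Yes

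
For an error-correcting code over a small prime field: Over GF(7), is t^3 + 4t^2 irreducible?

Write P(t) = t^3 + 4t^2.
Check for roots in GF(7): P(0) = 0 → root; P(1) = 5; P(2) = 3; P(3) = 0 → root; P(4) = 2; P(5) = 1; P(6) = 3.
P(0) = 0, so (t) divides P(t); P is reducible.

No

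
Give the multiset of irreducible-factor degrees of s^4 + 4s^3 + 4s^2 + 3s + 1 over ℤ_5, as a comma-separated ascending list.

1, 3

Write h(s) = s^4 + 4s^3 + 4s^2 + 3s + 1.
Roots in ℤ_5: h(0) = 1; h(1) = 3; h(2) = 1; h(3) = 0 → root; h(4) = 4.
Linear factors from roots: (s + 2).
Complete factorization: h(s) = (s + 2)·(s^3 + 2s^2 + 3).
Factor degrees with multiplicity: 1 + 3 = 4.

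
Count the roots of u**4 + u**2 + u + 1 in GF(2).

Write g(u) = u**4 + u**2 + u + 1.
Evaluate at each of the 2 elements of GF(2):
g(0) = 1; g(1) = 0 → root.
Roots: {1}.

1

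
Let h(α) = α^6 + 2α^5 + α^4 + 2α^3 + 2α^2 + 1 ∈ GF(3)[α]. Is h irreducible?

Check for roots in GF(3): h(0) = 1; h(1) = 0 → root; h(2) = 1.
h(1) = 0, so (α − 1) divides h(α); h is reducible.

No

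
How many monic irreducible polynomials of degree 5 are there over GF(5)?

Gauss's count: N_{5}(5) = (1/5) Σ_{d|5} μ(5/d)·5^d.
Divisors of 5: 1, 5; μ(5/d) for each: -1, 1.
Σ = − 5^1 + 5^5 = 3120.
N = 3120/5 = 624.

624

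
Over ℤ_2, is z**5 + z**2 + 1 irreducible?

Write g(z) = z**5 + z**2 + 1.
Check for roots in ℤ_2: g(0) = 1; g(1) = 1.
No roots, so no linear factors.
Monic irreducibles of degree 2 over GF(2): z**2 + z + 1.
None of them divide g (all give nonzero remainder).
No irreducible factor of degree ≤ 2 exists, so g is irreducible over GF(2).

Yes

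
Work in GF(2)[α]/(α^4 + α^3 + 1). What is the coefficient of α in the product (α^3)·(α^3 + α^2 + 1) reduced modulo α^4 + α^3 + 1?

Multiply in GF(2)[α]: (α^3)·(α^3 + α^2 + 1) = α^6 + α^5 + α^3.
Reduce using α^4 ≡ α^3 + 1 (mod α^4 + α^3 + 1).
Reduced: α^3 + α^2.

0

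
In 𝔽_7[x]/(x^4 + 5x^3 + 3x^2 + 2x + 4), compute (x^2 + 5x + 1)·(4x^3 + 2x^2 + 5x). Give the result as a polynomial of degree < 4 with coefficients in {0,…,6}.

4x^3 + 6x^2 + 6x + 6

Multiply in 𝔽_7[x]: (x^2 + 5x + 1)·(4x^3 + 2x^2 + 5x) = 4x^5 + x^4 + 5x^3 + 6x^2 + 5x.
Reduce using x^4 ≡ 2x^3 + 4x^2 + 5x + 3 (mod x^4 + 5x^3 + 3x^2 + 2x + 4).
Reduced: 4x^3 + 6x^2 + 6x + 6.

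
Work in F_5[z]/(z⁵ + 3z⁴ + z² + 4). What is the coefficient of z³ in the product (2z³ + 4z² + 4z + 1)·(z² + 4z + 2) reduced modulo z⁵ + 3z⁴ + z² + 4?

4

Multiply in F_5[z]: (2z³ + 4z² + 4z + 1)·(z² + 4z + 2) = 2z⁵ + 2z⁴ + 4z³ + 2z + 2.
Reduce using z⁵ ≡ 2z⁴ + 4z² + 1 (mod z⁵ + 3z⁴ + z² + 4).
Reduced: z⁴ + 4z³ + 3z² + 2z + 4.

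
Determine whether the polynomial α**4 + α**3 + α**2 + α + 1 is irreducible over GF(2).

Yes

Write g(α) = α**4 + α**3 + α**2 + α + 1.
Check for roots in GF(2): g(0) = 1; g(1) = 1.
No roots, so no linear factors.
Monic irreducibles of degree 2 over GF(2): α**2 + α + 1.
None of them divide g (all give nonzero remainder).
No irreducible factor of degree ≤ 2 exists, so g is irreducible over GF(2).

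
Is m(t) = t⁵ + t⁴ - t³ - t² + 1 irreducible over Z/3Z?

Check for roots in Z/3Z: m(0) = 1; m(1) = 1; m(2) = 1.
No roots, so no linear factors.
Monic irreducibles of degree 2 over GF(3): t² + 1, t² + t - 1, t² - t - 1.
None of them divide m (all give nonzero remainder).
No irreducible factor of degree ≤ 2 exists, so m is irreducible over GF(3).

Yes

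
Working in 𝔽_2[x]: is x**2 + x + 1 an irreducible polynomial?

Yes

Write f(x) = x**2 + x + 1.
Check for roots in 𝔽_2: f(0) = 1; f(1) = 1.
No roots. A degree-2 polynomial over a field with no linear factor is irreducible.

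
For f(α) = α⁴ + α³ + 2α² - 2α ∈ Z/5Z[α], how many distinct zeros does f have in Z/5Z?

2

Evaluate at each of the 5 elements of Z/5Z:
f(0) = 0 → root; f(1) = 2; f(2) = 3; f(3) = 0 → root; f(4) = 4.
Roots: {0, 3}.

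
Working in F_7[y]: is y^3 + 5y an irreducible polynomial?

No

Write f(y) = y^3 + 5y.
Check for roots in F_7: f(0) = 0 → root; f(1) = 6; f(2) = 4; f(3) = 0 → root; f(4) = 0 → root; f(5) = 3; f(6) = 1.
f(0) = 0, so (y) divides f(y); f is reducible.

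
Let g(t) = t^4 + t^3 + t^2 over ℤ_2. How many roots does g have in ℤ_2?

Evaluate at each of the 2 elements of ℤ_2:
g(0) = 0 → root; g(1) = 1.
Roots: {0}.

1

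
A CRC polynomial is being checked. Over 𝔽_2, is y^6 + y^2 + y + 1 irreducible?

No

Write g(y) = y^6 + y^2 + y + 1.
Check for roots in 𝔽_2: g(0) = 1; g(1) = 0 → root.
g(1) = 0, so (y − 1) divides g(y); g is reducible.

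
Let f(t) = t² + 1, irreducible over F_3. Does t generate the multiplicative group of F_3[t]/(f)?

|GF(3^2)^×| = 3^2 − 1 = 8. Prime factorization: 8 = 2^3.
f is primitive ⇔ t has order 8 in GF(3)[t]/(f), i.e. t^(8/q) ≠ 1 for each prime q | 8.
t^(4) mod f = 1
Since t^(4) = 1, the order of t divides 4 < 8; not primitive.

No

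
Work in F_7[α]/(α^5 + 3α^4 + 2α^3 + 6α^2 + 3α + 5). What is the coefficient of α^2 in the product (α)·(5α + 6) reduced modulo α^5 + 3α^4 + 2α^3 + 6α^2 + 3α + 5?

Multiply in F_7[α]: (α)·(5α + 6) = 5α^2 + 6α.
Reduced: 5α^2 + 6α.

5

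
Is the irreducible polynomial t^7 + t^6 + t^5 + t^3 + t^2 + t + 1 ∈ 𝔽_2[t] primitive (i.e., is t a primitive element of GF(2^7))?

Yes

Write f(t) = t^7 + t^6 + t^5 + t^3 + t^2 + t + 1.
|GF(2^7)^×| = 2^7 − 1 = 127. Prime factorization: 127 = 127.
f is primitive ⇔ t has order 127 in GF(2)[t]/(f), i.e. t^(127/q) ≠ 1 for each prime q | 127.
t^(1) mod f = t.
None equal 1, so t has full order 127; f is primitive.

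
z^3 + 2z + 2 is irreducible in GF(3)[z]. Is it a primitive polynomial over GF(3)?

Write f(z) = z^3 + 2z + 2.
|GF(3^3)^×| = 3^3 − 1 = 26. Prime factorization: 26 = 2·13.
f is primitive ⇔ z has order 26 in GF(3)[z]/(f), i.e. z^(26/q) ≠ 1 for each prime q | 26.
z^(13) mod f = 1
z^(2) mod f = z^2.
Since z^(13) = 1, the order of z divides 13 < 26; not primitive.

No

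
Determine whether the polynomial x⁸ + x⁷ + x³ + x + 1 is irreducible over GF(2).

Write h(x) = x⁸ + x⁷ + x³ + x + 1.
Check for roots in GF(2): h(0) = 1; h(1) = 1.
No roots, so no linear factors.
Monic irreducibles of degree 2 over GF(2): x² + x + 1.
None of them divide h (all give nonzero remainder).
Monic irreducibles of degree 3 over GF(2): x³ + x + 1, x³ + x² + 1.
None of them divide h (all give nonzero remainder).
Monic irreducibles of degree 4 over GF(2): x⁴ + x + 1, x⁴ + x³ + 1, x⁴ + x³ + x² + x + 1.
None of them divide h (all give nonzero remainder).
No irreducible factor of degree ≤ 4 exists, so h is irreducible over GF(2).

Yes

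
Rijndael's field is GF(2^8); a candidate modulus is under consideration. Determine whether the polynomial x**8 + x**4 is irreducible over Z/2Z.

Write h(x) = x**8 + x**4.
Check for roots in Z/2Z: h(0) = 0 → root; h(1) = 0 → root.
h(0) = 0, so (x) divides h(x); h is reducible.

No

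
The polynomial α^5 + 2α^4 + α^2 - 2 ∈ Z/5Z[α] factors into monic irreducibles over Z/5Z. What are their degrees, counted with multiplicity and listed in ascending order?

1, 1, 3

Write g(α) = α^5 + 2α^4 + α^2 - 2.
Roots in Z/5Z: g(0) = 3; g(1) = 2; g(2) = 1; g(3) = 2; g(4) = 0 → root.
Linear factors from roots: (α + 1).
Complete factorization: g(α) = (α + 1)^2·(α^3 - α - 2).
Factor degrees with multiplicity: 1 + 1 + 3 = 5.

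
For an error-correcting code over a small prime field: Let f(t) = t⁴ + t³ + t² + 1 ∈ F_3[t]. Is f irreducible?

Check for roots in F_3: f(0) = 1; f(1) = 1; f(2) = 2.
No roots, so no linear factors.
Monic irreducibles of degree 2 over GF(3): t² + 1, t² + t + 2, t² + 2t + 2.
None of them divide f (all give nonzero remainder).
No irreducible factor of degree ≤ 2 exists, so f is irreducible over GF(3).

Yes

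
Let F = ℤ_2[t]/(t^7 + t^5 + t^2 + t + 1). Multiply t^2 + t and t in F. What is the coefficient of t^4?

Multiply in ℤ_2[t]: (t^2 + t)·(t) = t^3 + t^2.
Reduced: t^3 + t^2.

0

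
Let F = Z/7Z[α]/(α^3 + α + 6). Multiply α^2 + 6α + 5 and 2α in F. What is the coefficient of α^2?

Multiply in Z/7Z[α]: (α^2 + 6α + 5)·(2α) = 2α^3 + 5α^2 + 3α.
Reduce using α^3 ≡ 6α + 1 (mod α^3 + α + 6).
Reduced: 5α^2 + α + 2.

5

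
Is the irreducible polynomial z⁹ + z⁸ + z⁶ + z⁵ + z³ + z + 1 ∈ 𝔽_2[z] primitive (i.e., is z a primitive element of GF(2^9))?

Write f(z) = z⁹ + z⁸ + z⁶ + z⁵ + z³ + z + 1.
|GF(2^9)^×| = 2^9 − 1 = 511. Prime factorization: 511 = 7·73.
f is primitive ⇔ z has order 511 in GF(2)[z]/(f), i.e. z^(511/q) ≠ 1 for each prime q | 511.
z^(73) mod f = z⁶ + z⁵ + z³ + z² + z + 1.
z^(7) mod f = z⁷.
None equal 1, so z has full order 511; f is primitive.

Yes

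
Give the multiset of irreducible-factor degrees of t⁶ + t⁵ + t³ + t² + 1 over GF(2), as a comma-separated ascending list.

Write f(t) = t⁶ + t⁵ + t³ + t² + 1.
Roots in GF(2): f(0) = 1; f(1) = 1.
Complete factorization: f(t) = (t⁶ + t⁵ + t³ + t² + 1).
Factor degrees with multiplicity: 6 = 6.

6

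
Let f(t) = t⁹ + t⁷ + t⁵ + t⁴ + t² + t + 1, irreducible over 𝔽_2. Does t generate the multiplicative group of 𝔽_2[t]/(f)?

Yes

|GF(2^9)^×| = 2^9 − 1 = 511. Prime factorization: 511 = 7·73.
f is primitive ⇔ t has order 511 in GF(2)[t]/(f), i.e. t^(511/q) ≠ 1 for each prime q | 511.
t^(73) mod f = t⁸ + t⁶ + t⁴ + t² + t.
t^(7) mod f = t⁷.
None equal 1, so t has full order 511; f is primitive.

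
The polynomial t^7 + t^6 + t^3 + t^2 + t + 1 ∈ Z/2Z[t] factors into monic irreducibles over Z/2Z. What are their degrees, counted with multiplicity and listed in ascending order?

Write g(t) = t^7 + t^6 + t^3 + t^2 + t + 1.
Roots in Z/2Z: g(0) = 1; g(1) = 0 → root.
Linear factors from roots: (t + 1).
Complete factorization: g(t) = (t + 1)·(t^3 + t + 1)^2.
Factor degrees with multiplicity: 1 + 3 + 3 = 7.

1, 3, 3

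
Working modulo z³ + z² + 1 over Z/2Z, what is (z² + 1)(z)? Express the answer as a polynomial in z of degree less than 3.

z^2 + z + 1

Multiply in Z/2Z[z]: (z² + 1)·(z) = z³ + z.
Reduce using z³ ≡ z² + 1 (mod z³ + z² + 1).
Reduced: z² + z + 1.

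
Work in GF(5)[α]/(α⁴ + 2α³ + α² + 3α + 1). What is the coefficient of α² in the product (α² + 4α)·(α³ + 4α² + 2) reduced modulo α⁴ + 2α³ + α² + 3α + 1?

Multiply in GF(5)[α]: (α² + 4α)·(α³ + 4α² + 2) = α⁵ + 3α⁴ + α³ + 2α² + 3α.
Reduce using α⁴ ≡ 3α³ + 4α² + 2α + 4 (mod α⁴ + 2α³ + α² + 3α + 1).
Reduced: 3α³ + 3α² + 4α + 4.

3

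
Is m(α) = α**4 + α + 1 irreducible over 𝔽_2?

Check for roots in 𝔽_2: m(0) = 1; m(1) = 1.
No roots, so no linear factors.
Monic irreducibles of degree 2 over GF(2): α**2 + α + 1.
None of them divide m (all give nonzero remainder).
No irreducible factor of degree ≤ 2 exists, so m is irreducible over GF(2).

Yes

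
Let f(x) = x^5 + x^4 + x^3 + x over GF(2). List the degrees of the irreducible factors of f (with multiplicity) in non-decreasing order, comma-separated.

1, 1, 3

Roots in GF(2): f(0) = 0 → root; f(1) = 0 → root.
Linear factors from roots: (x), (x + 1).
Complete factorization: f(x) = (x)·(x + 1)·(x^3 + x + 1).
Factor degrees with multiplicity: 1 + 1 + 3 = 5.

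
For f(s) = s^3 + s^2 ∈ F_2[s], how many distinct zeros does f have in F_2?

Evaluate at each of the 2 elements of F_2:
f(0) = 0 → root; f(1) = 0 → root.
Roots: {0, 1}.

2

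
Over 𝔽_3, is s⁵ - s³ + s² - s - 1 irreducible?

Yes

Write P(s) = s⁵ - s³ + s² - s - 1.
Check for roots in 𝔽_3: P(0) = 2; P(1) = 2; P(2) = 1.
No roots, so no linear factors.
Monic irreducibles of degree 2 over GF(3): s² + 1, s² + s - 1, s² - s - 1.
None of them divide P (all give nonzero remainder).
No irreducible factor of degree ≤ 2 exists, so P is irreducible over GF(3).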